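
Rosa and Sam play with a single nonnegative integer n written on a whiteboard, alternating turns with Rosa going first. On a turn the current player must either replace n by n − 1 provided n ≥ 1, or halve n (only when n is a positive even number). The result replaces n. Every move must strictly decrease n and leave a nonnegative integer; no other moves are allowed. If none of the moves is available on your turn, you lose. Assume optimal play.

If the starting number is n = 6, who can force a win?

Label each position W (a win for the player to move) or L (a loss). A position with no legal move is L; any other position is W exactly when some move reaches an L, and L when every move reaches a W.
n=0: no move → L
n=1: →0(L), so W
n=2: →1(W) only, which is W, so L
n=3: →2(L), so W
n=4: →2(L), so W
n=5: →4(W) only, which is W, so L
n=6: →5(L), so W
From 6 Rosa can move to 5, reaching an L position.

Rosa wins.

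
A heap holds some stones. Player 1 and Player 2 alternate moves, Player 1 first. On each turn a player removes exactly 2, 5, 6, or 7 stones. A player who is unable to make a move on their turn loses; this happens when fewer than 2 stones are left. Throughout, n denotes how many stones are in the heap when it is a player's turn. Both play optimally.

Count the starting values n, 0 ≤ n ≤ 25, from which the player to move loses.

Work bottom-up. With no move the player to move loses. Otherwise the position is W if at least one move leads to an L position for the opponent, and L if every move leads to a W.
n=0: no move → L
n=1: no move → L
n=2: →0(L), so W
n=3: →1(L), so W
n=4: →2(W) only, which is W, so L
n=5: →0(L), so W
n=6: →4(L), so W
n=7: →1(L), so W
n=8: →1(L), so W
n=9: →4(L), so W
n=10: →4(L), so W
n=11: →4(L), so W
n=12: →10(W), 7(W), 6(W), 5(W) — all W, so L
n=13: →11(W), 8(W), 7(W), 6(W) — all W, so L
n=14: →12(L), so W
n=15: →13(L), so W
n=16: →14(W), 11(W), 10(W), 9(W) — all W, so L
n=17: →12(L), so W
n=18: →16(L), so W
n=19: →13(L), so W
n=20: →13(L), so W
n=21: →16(L), so W
n=22: →16(L), so W
n=23: →16(L), so W
n=24: →22(W), 19(W), 18(W), 17(W) — all W, so L
n=25: →23(W), 20(W), 19(W), 18(W) — all W, so L
L entries with 0 ≤ n ≤ 25: n = 0, 1, 4, 12, 13, 16, 24, 25; that makes 8.

8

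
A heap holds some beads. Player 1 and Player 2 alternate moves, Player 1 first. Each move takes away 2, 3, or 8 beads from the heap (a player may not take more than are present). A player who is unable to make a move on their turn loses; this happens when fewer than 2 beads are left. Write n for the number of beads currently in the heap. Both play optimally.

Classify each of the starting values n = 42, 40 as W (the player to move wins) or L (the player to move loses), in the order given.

42: W, 40: L

Work bottom-up. With no move the player to move loses. Otherwise the position is W if at least one move leads to an L position for the opponent, and L if every move leads to a W.
n=0: no move → L
n=1: no move → L
n=2: →0(L), so W
n=3: →1(L), so W
n=4: →1(L), so W
n=5: →3(W), 2(W) — all W, so L
n=6: →4(W), 3(W) — all W, so L
n=7: →5(L), so W
n=8: →6(L), so W
n=9: →6(L), so W
n=10: →8(W), 7(W), 2(W) — all W, so L
n=11: →9(W), 8(W), 3(W) — all W, so L
n=12: →10(L), so W
n=13: →11(L), so W
n=14: →11(L), so W
n=15: →13(W), 12(W), 7(W) — all W, so L
n=16: →14(W), 13(W), 8(W) — all W, so L
n=17: →15(L), so W
n=18: →16(L), so W
n=19: →16(L), so W
n=20: →18(W), 17(W), 12(W) — all W, so L
n=21: →19(W), 18(W), 13(W) — all W, so L
n=22: →20(L), so W
n=23: →21(L), so W
n=24: →21(L), so W
n=25: →23(W), 22(W), 17(W) — all W, so L
n=26: →24(W), 23(W), 18(W) — all W, so L
n=27: →25(L), so W
n=28: →26(L), so W
n=29: →26(L), so W
n=30: →28(W), 27(W), 22(W) — all W, so L
n=31: →29(W), 28(W), 23(W) — all W, so L
n=32: →30(L), so W
n=33: →31(L), so W
n=34: →31(L), so W
n=35: →33(W), 32(W), 27(W) — all W, so L
n=36: →34(W), 33(W), 28(W) — all W, so L
n=37: →35(L), so W
n=38: →36(L), so W
n=39: →36(L), so W
n=40: →38(W), 37(W), 32(W) — all W, so L
n=41: →39(W), 38(W), 33(W) — all W, so L
n=42: →40(L), so W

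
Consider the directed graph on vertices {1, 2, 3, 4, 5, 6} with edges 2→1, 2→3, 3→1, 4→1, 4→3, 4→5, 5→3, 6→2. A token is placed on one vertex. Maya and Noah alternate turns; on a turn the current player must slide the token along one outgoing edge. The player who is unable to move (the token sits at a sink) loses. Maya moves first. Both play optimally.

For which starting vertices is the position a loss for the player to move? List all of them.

Compute win/loss labels from the base case upward. A position with no move is L. Any other position is W if it can reach an L in one move, else L.
Every edge goes from a vertex to one that appears earlier in the order 1, 3, 2, 5, 4, 6, so processing vertices in that order labels each vertex after all of its successors.
1: no outgoing edge → L
3: →1(L), so W
2: →1(L), so W
5: →3(W) only, which is W, so L
4: →5(L), so W
6: →2(W) only, which is W, so L
The losing starting vertices are exactly the entries labelled L in this table (3 of them).

1, 5, 6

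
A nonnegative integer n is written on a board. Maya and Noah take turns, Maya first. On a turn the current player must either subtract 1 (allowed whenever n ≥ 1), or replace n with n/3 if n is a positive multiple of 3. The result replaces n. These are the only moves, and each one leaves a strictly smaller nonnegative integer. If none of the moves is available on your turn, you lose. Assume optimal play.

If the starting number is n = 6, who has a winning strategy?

Positions with no move are L. A position that does have a move is losing for the player to move precisely when every available move leads to a winning position for the opponent. Fill in the labels:
n=0: no move → L
n=1: can move to 0, which is L ⇒ W
n=2: the only move is to 1(W), a W ⇒ L
n=3: can move to 2, which is L ⇒ W
n=4: the only move is to 3(W), a W ⇒ L
n=5: can move to 4, which is L ⇒ W
n=6: can move to 2, which is L ⇒ W
The starting position 6 is W: Maya should move to 2, handing over an L position.

Maya wins.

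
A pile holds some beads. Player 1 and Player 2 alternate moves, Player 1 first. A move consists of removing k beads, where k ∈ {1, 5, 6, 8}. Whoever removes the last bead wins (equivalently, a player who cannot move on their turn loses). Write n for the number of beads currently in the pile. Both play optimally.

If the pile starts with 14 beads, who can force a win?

Work bottom-up. With no move the player to move loses. Otherwise the position is W if at least one move leads to an L position for the opponent, and L if every move leads to a W.
n=0: no move → L
n=1: →0(L), so W
n=2: →1(W) only, which is W, so L
n=3: →2(L), so W
n=4: →3(W) only, which is W, so L
n=5: →4(L), so W
n=6: →0(L), so W
n=7: →2(L), so W
n=8: →2(L), so W
n=9: →4(L), so W
n=10: →4(L), so W
n=11: →10(W), 6(W), 5(W), 3(W) — all W, so L
n=12: →11(L), so W
n=13: →12(W), 8(W), 7(W), 5(W) — all W, so L
n=14: →13(L), so W
From 14 Player 1 can remove 1, leaving 13, reaching an L position.

Player 1 wins.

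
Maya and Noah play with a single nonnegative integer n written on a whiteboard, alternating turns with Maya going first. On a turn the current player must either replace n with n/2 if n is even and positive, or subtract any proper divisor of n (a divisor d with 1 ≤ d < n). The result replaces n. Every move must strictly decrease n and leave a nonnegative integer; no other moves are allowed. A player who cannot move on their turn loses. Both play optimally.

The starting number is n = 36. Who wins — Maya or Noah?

Use the standard recursion: the mover loses at a terminal position; elsewhere, the mover wins exactly when some move hands the opponent an L position.
n=0: no move → L
n=1: no move → L
n=2: reaches L-position 1 → W
n=3: only reaches 2(W), which is W → L
n=4: reaches L-position 3 → W
n=5: only reaches 4(W), which is W → L
n=6: reaches L-position 3 → W
n=7: only reaches 6(W), which is W → L
n=8: reaches L-position 7 → W
n=9: only reaches 6(W), 8(W), all W → L
n=10: reaches L-position 5 → W
n=11: only reaches 10(W), which is W → L
n=12: reaches L-position 9 → W
n=13: only reaches 12(W), which is W → L
n=14: reaches L-position 7 → W
n=15: only reaches 10(W), 12(W), 14(W), all W → L
n=16: reaches L-position 15 → W
n=17: only reaches 16(W), which is W → L
n=18: reaches L-position 9 → W
n=19: only reaches 18(W), which is W → L
n=20: reaches L-position 15 → W
n=21: only reaches 14(W), 18(W), 20(W), all W → L
n=22: reaches L-position 11 → W
n=23: only reaches 22(W), which is W → L
n=24: reaches L-position 21 → W
n=25: only reaches 20(W), 24(W), all W → L
n=26: reaches L-position 13 → W
n=27: only reaches 18(W), 24(W), 26(W), all W → L
n=28: reaches L-position 21 → W
n=29: only reaches 28(W), which is W → L
n=30: reaches L-position 15 → W
n=31: only reaches 30(W), which is W → L
n=32: reaches L-position 31 → W
n=33: only reaches 22(W), 30(W), 32(W), all W → L
n=34: reaches L-position 17 → W
n=35: only reaches 28(W), 30(W), 34(W), all W → L
n=36: reaches L-position 27 → W
The starting position 36 is W: Maya should move to 27, handing over an L position.

Maya wins.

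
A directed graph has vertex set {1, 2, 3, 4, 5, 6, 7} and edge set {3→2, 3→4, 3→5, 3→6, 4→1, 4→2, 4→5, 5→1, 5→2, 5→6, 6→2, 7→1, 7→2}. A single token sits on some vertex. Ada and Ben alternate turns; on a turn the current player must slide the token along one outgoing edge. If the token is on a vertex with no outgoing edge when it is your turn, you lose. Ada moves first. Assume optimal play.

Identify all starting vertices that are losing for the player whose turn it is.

Use the standard recursion: the mover loses at a terminal position; elsewhere, the mover wins exactly when some move hands the opponent an L position.
Every edge goes from a vertex to one that appears earlier in the order 1, 2, 6, 5, 4, 3, 7, so processing vertices in that order labels each vertex after all of its successors.
1: no outgoing edge → L
2: no outgoing edge → L
6: can move to 2, which is L ⇒ W
5: can move to 2, which is L ⇒ W
4: can move to 2, which is L ⇒ W
3: can move to 2, which is L ⇒ W
7: can move to 2, which is L ⇒ W
The losing starting vertices are exactly the entries labelled L in this table (2 of them).

1, 2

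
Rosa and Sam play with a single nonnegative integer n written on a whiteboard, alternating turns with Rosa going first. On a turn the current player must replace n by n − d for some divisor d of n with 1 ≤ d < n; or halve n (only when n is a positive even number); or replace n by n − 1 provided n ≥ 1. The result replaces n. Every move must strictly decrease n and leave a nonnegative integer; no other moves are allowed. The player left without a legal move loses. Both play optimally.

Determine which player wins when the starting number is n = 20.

Label each position W (a win for the player to move) or L (a loss). A position with no legal move is L; any other position is W exactly when some move reaches an L, and L when every move reaches a W.
n=0: no move → L
n=1: reaches L-position 0 → W
n=2: only reaches 1(W), which is W → L
n=3: reaches L-position 2 → W
n=4: reaches L-position 2 → W
n=5: only reaches 4(W), which is W → L
n=6: reaches L-position 5 → W
n=7: only reaches 6(W), which is W → L
n=8: reaches L-position 7 → W
n=9: only reaches 6(W), 8(W), all W → L
n=10: reaches L-position 5 → W
n=11: only reaches 10(W), which is W → L
n=12: reaches L-position 9 → W
n=13: only reaches 12(W), which is W → L
n=14: reaches L-position 7 → W
n=15: only reaches 10(W), 12(W), 14(W), all W → L
n=16: reaches L-position 15 → W
n=17: only reaches 16(W), which is W → L
n=18: reaches L-position 9 → W
n=19: only reaches 18(W), which is W → L
n=20: reaches L-position 15 → W
From 20 Rosa can move to 15, reaching an L position.

Rosa wins.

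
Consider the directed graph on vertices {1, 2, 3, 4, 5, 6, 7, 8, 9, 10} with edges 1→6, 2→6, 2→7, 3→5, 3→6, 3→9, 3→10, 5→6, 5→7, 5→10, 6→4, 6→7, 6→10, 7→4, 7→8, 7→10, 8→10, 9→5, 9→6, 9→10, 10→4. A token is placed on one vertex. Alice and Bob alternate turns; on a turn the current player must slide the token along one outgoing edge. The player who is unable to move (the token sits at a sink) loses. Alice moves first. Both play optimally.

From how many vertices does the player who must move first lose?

5

Classify positions by backward induction: terminal positions (no move available) are L. From any other position, the mover wins iff some move reaches an L.
Every edge goes from a vertex to one that appears earlier in the order 4, 10, 8, 7, 6, 2, 1, 5, 9, 3, so processing vertices in that order labels each vertex after all of its successors.
4: no outgoing edge → L
10: reaches L-position 4 → W
8: only reaches 10(W), which is W → L
7: reaches L-position 8 → W
6: reaches L-position 4 → W
2: only reaches 6(W), 7(W), all W → L
1: only reaches 6(W), which is W → L
5: only reaches 6(W), 7(W), 10(W), all W → L
9: reaches L-position 5 → W
3: reaches L-position 5 → W
The L vertices are 1, 2, 4, 5, 8; that is 5 in all.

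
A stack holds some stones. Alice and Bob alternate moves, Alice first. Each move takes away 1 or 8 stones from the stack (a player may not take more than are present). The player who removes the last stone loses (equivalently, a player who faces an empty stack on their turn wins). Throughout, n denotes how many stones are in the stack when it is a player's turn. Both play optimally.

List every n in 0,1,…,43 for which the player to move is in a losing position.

Label each position W (a win for the player to move) or L (a loss). A position with no legal move is W; any other position is W exactly when some move reaches an L, and L when every move reaches a W.
n=0: no move; the opponent has just taken the last stone and therefore loses → W
n=1: only reaches 0(W), which is W → L
n=2: reaches L-position 1 → W
n=3: only reaches 2(W), which is W → L
n=4: reaches L-position 3 → W
n=5: only reaches 4(W), which is W → L
n=6: reaches L-position 5 → W
n=7: only reaches 6(W), which is W → L
n=8: reaches L-position 7 → W
n=9: reaches L-position 1 → W
n=10: only reaches 9(W), 2(W), all W → L
n=11: reaches L-position 10 → W
n=12: only reaches 11(W), 4(W), all W → L
n=13: reaches L-position 12 → W
n=14: only reaches 13(W), 6(W), all W → L
n=15: reaches L-position 14 → W
n=16: only reaches 15(W), 8(W), all W → L
n=17: reaches L-position 16 → W
n=18: reaches L-position 10 → W
n=19: only reaches 18(W), 11(W), all W → L
n=20: reaches L-position 19 → W
n=21: only reaches 20(W), 13(W), all W → L
n=22: reaches L-position 21 → W
n=23: only reaches 22(W), 15(W), all W → L
n=24: reaches L-position 23 → W
n=25: only reaches 24(W), 17(W), all W → L
n=26: reaches L-position 25 → W
n=27: reaches L-position 19 → W
n=28: only reaches 27(W), 20(W), all W → L
n=29: reaches L-position 28 → W
n=30: only reaches 29(W), 22(W), all W → L
n=31: reaches L-position 30 → W
n=32: only reaches 31(W), 24(W), all W → L
n=33: reaches L-position 32 → W
n=34: only reaches 33(W), 26(W), all W → L
n=35: reaches L-position 34 → W
n=36: reaches L-position 28 → W
n=37: only reaches 36(W), 29(W), all W → L
n=38: reaches L-position 37 → W
n=39: only reaches 38(W), 31(W), all W → L
n=40: reaches L-position 39 → W
n=41: only reaches 40(W), 33(W), all W → L
n=42: reaches L-position 41 → W
n=43: only reaches 42(W), 35(W), all W → L
The losing starting values of n are exactly the entries labelled L in this table (20 of them).

1, 3, 5, 7, 10, 12, 14, 16, 19, 21, 23, 25, 28, 30, 32, 34, 37, 39, 41, 43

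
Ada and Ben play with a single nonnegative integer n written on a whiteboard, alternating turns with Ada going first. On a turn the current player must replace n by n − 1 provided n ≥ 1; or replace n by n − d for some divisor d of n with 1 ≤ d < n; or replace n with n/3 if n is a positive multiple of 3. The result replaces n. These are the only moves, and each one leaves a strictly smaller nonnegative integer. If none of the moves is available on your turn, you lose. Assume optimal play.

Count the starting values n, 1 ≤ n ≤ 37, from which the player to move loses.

Work bottom-up. With no move the player to move loses. Otherwise the position is W if at least one move leads to an L position for the opponent, and L if every move leads to a W.
n=0: no move → L
n=1: →0(L), so W
n=2: →1(W) only, which is W, so L
n=3: →2(L), so W
n=4: →2(L), so W
n=5: →4(W) only, which is W, so L
n=6: →2(L), so W
n=7: →6(W) only, which is W, so L
n=8: →7(L), so W
n=9: →3(W), 6(W), 8(W) — all W, so L
n=10: →5(L), so W
n=11: →10(W) only, which is W, so L
n=12: →9(L), so W
n=13: →12(W) only, which is W, so L
n=14: →7(L), so W
n=15: →5(L), so W
n=16: →8(W), 12(W), 14(W), 15(W) — all W, so L
n=17: →16(L), so W
n=18: →9(L), so W
n=19: →18(W) only, which is W, so L
n=20: →16(L), so W
n=21: →7(L), so W
n=22: →11(L), so W
n=23: →22(W) only, which is W, so L
n=24: →16(L), so W
n=25: →20(W), 24(W) — all W, so L
n=26: →13(L), so W
n=27: →9(L), so W
n=28: →14(W), 21(W), 24(W), 26(W), 27(W) — all W, so L
n=29: →28(L), so W
n=30: →25(L), so W
n=31: →30(W) only, which is W, so L
n=32: →16(L), so W
n=33: →11(L), so W
n=34: →17(W), 32(W), 33(W) — all W, so L
n=35: →28(L), so W
n=36: →34(L), so W
n=37: →36(W) only, which is W, so L
L entries with 1 ≤ n ≤ 37 (n=0 is outside the asked range and is not counted): n = 2, 5, 7, 9, 11, 13, 16, 19, 23, 25, 28, 31, 34, 37; that makes 14.

14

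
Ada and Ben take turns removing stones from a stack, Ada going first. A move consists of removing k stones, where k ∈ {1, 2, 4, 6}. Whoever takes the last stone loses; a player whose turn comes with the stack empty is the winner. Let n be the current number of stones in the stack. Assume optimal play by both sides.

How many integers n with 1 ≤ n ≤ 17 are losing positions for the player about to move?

5

Compute win/loss labels from the base case upward. A position with no move is W. Any other position is W if it can reach an L in one move, else L.
n=0: no move; the opponent has just taken the last stone and therefore loses → W
n=1: →0(W) only, which is W, so L
n=2: →1(L), so W
n=3: →1(L), so W
n=4: →3(W), 2(W), 0(W) — all W, so L
n=5: →4(L), so W
n=6: →4(L), so W
n=7: →1(L), so W
n=8: →4(L), so W
n=9: →8(W), 7(W), 5(W), 3(W) — all W, so L
n=10: →9(L), so W
n=11: →9(L), so W
n=12: →11(W), 10(W), 8(W), 6(W) — all W, so L
n=13: →12(L), so W
n=14: →12(L), so W
n=15: →9(L), so W
n=16: →12(L), so W
n=17: →16(W), 15(W), 13(W), 11(W) — all W, so L
L entries with 1 ≤ n ≤ 17 (the range starts at n=1): n = 1, 4, 9, 12, 17; that makes 5.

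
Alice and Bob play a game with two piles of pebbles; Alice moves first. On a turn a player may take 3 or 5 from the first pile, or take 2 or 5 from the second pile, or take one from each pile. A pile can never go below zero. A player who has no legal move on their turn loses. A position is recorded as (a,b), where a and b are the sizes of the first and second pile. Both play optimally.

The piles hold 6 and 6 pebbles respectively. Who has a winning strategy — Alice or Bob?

Alice wins.

Compute win/loss labels from the base case upward. A position with no move is L. Any other position is W if it can reach an L in one move, else L.
No move ever increases a pile, so every position that can arise here has a ≤ 6 and b ≤ 6; it is enough to label the cells with 0 ≤ a ≤ 6 and 0 ≤ b ≤ 6.
Every move lowers a or b (never raises either), so fill the grid row by row in increasing a, and left to right within a row: each cell's successors are then already labelled.
      b=0  b=1  b=2  b=3  b=4  b=5  b=6
a=0:    L    L    W    W    L    W    W
a=1:    L    W    W    L    L    W    W
a=2:    L    W    W    L    W    W    L
a=3:    W    W    L    L    W    W    L
a=4:    W    L    L    W    W    L    W
a=5:    W    W    W    W    W    L    W
a=6:    W    L    W    W    W    L    W
Cells with no legal move (terminal, hence L): (0,0), (0,1), (1,0), (2,0).
The remaining L cells, each justified by listing all of its moves:
(0,4): only reaches (0,2)(W), which is W → L
(1,3): only reaches (1,1)(W), (0,2)(W), all W → L
(1,4): only reaches (1,2)(W), (0,3)(W), all W → L
(2,3): only reaches (2,1)(W), (1,2)(W), all W → L
(2,6): only reaches (2,4)(W), (2,1)(W), (1,5)(W), all W → L
(3,2): only reaches (0,2)(W), (3,0)(W), (2,1)(W), all W → L
(3,3): only reaches (0,3)(W), (3,1)(W), (2,2)(W), all W → L
(3,6): only reaches (0,6)(W), (3,4)(W), (3,1)(W), (2,5)(W), all W → L
(4,1): only reaches (1,1)(W), (3,0)(W), all W → L
(4,2): only reaches (1,2)(W), (4,0)(W), (3,1)(W), all W → L
(4,5): only reaches (1,5)(W), (4,3)(W), (4,0)(W), (3,4)(W), all W → L
(5,5): only reaches (2,5)(W), (0,5)(W), (5,3)(W), (5,0)(W), (4,4)(W), all W → L
(6,1): only reaches (3,1)(W), (1,1)(W), (5,0)(W), all W → L
(6,5): only reaches (3,5)(W), (1,5)(W), (6,3)(W), (6,0)(W), (5,4)(W), all W → L
Every other cell has at least one move into one of the L cells above, so it is W.
From (6,6) Alice can move to (3,6), reaching an L position.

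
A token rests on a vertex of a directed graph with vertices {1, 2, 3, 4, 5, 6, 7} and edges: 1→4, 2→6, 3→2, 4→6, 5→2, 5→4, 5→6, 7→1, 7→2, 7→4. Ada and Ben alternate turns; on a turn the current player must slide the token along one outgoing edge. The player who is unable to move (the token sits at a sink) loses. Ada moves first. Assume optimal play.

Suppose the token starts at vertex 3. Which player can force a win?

Ben wins.

Work bottom-up. With no move the player to move loses. Otherwise the position is W if at least one move leads to an L position for the opponent, and L if every move leads to a W.
Every edge goes from a vertex to one that appears earlier in the order 6, 2, 4, 5, 3, 1, 7, so processing vertices in that order labels each vertex after all of its successors.
6: no outgoing edge → L
2: →6(L), so W
4: →6(L), so W
5: →6(L), so W
3: →2(W) only, which is W, so L
1: →4(W) only, which is W, so L
7: →1(L), so W
The starting position 3 is L: whatever Ada does, the opponent receives a W position.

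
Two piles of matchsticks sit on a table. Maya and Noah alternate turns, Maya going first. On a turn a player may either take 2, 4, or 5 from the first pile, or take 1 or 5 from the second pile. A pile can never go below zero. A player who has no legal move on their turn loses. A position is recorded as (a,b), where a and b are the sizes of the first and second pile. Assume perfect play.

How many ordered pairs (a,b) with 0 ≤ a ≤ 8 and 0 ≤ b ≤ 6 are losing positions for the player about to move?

Work bottom-up. With no move the player to move loses. Otherwise the position is W if at least one move leads to an L position for the opponent, and L if every move leads to a W.
Every move lowers a or b (never raises either), so fill the grid row by row in increasing a, and left to right within a row: each cell's successors are then already labelled.
      b=0  b=1  b=2  b=3  b=4  b=5  b=6
a=0:    L    W    L    W    L    W    L
a=1:    L    W    L    W    L    W    L
a=2:    W    L    W    L    W    L    W
a=3:    W    L    W    L    W    L    W
a=4:    W    W    W    W    W    W    W
a=5:    W    W    W    W    W    W    W
a=6:    W    W    W    W    W    W    W
a=7:    L    W    L    W    L    W    L
a=8:    L    W    L    W    L    W    L
Cells with no legal move (terminal, hence L): (0,0), (1,0).
The remaining L cells, each justified by listing all of its moves:
(0,2): L (sole option (0,1)(W) is W)
(0,4): L (sole option (0,3)(W) is W)
(0,6): L (options (0,5)(W), (0,1)(W) are all W)
(1,2): L (sole option (1,1)(W) is W)
(1,4): L (sole option (1,3)(W) is W)
(1,6): L (options (1,5)(W), (1,1)(W) are all W)
(2,1): L (options (0,1)(W), (2,0)(W) are all W)
(2,3): L (options (0,3)(W), (2,2)(W) are all W)
(2,5): L (options (0,5)(W), (2,4)(W), (2,0)(W) are all W)
(3,1): L (options (1,1)(W), (3,0)(W) are all W)
(3,3): L (options (1,3)(W), (3,2)(W) are all W)
(3,5): L (options (1,5)(W), (3,4)(W), (3,0)(W) are all W)
(7,0): L (options (5,0)(W), (3,0)(W), (2,0)(W) are all W)
(7,2): L (options (5,2)(W), (3,2)(W), (2,2)(W), (7,1)(W) are all W)
(7,4): L (options (5,4)(W), (3,4)(W), (2,4)(W), (7,3)(W) are all W)
(7,6): L (options (5,6)(W), (3,6)(W), (2,6)(W), (7,5)(W), (7,1)(W) are all W)
(8,0): L (options (6,0)(W), (4,0)(W), (3,0)(W) are all W)
(8,2): L (options (6,2)(W), (4,2)(W), (3,2)(W), (8,1)(W) are all W)
(8,4): L (options (6,4)(W), (4,4)(W), (3,4)(W), (8,3)(W) are all W)
(8,6): L (options (6,6)(W), (4,6)(W), (3,6)(W), (8,5)(W), (8,1)(W) are all W)
Every other cell has at least one move into one of the L cells above, so it is W.
L cells per row: a=0: 4, a=1: 4, a=2: 3, a=3: 3, a=4: 0, a=5: 0, a=6: 0, a=7: 4, a=8: 4; total 22.

22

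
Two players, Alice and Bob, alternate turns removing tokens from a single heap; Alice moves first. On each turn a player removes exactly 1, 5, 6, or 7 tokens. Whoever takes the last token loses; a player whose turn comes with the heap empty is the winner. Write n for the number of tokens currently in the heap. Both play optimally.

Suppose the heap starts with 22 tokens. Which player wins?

Compute win/loss labels from the base case upward. A position with no move is W. Any other position is W if it can reach an L in one move, else L.
n=0: no move; the opponent has just taken the last token and therefore loses → W
n=1: only reaches 0(W), which is W → L
n=2: reaches L-position 1 → W
n=3: only reaches 2(W), which is W → L
n=4: reaches L-position 3 → W
n=5: only reaches 4(W), 0(W), all W → L
n=6: reaches L-position 5 → W
n=7: reaches L-position 1 → W
n=8: reaches L-position 3 → W
n=9: reaches L-position 3 → W
n=10: reaches L-position 5 → W
n=11: reaches L-position 5 → W
n=12: reaches L-position 5 → W
n=13: only reaches 12(W), 8(W), 7(W), 6(W), all W → L
n=14: reaches L-position 13 → W
n=15: only reaches 14(W), 10(W), 9(W), 8(W), all W → L
n=16: reaches L-position 15 → W
n=17: only reaches 16(W), 12(W), 11(W), 10(W), all W → L
n=18: reaches L-position 17 → W
n=19: reaches L-position 13 → W
n=20: reaches L-position 15 → W
n=21: reaches L-position 15 → W
n=22: reaches L-position 17 → W
The starting position 22 is W: Alice should remove 5, leaving 17, handing over an L position.

Alice wins.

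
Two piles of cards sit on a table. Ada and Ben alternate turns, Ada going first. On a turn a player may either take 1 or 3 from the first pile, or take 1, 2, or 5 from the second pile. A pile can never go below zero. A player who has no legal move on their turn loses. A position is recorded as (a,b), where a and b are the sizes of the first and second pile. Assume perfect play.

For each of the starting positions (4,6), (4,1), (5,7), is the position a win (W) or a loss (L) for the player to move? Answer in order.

(4,6): L, (4,1): W, (5,7): L

Build the W/L table. Terminal = L. A non-terminal position is W if it has a move to some L; otherwise it is L.
No move ever increases a pile, so every position that can arise here has a ≤ 5 and b ≤ 7; it is enough to label the cells with 0 ≤ a ≤ 5 and 0 ≤ b ≤ 7.
Every move lowers a or b (never raises either), so fill the grid row by row in increasing a, and left to right within a row: each cell's successors are then already labelled.
      b=0  b=1  b=2  b=3  b=4  b=5  b=6  b=7
a=0:    L    W    W    L    W    W    L    W
a=1:    W    L    W    W    L    W    W    L
a=2:    L    W    W    L    W    W    L    W
a=3:    W    L    W    W    L    W    W    L
a=4:    L    W    W    L    W    W    L    W
a=5:    W    L    W    W    L    W    W    L
Cells with no legal move (terminal, hence L): (0,0).
The remaining L cells, each justified by listing all of its moves:
(0,3): L (options (0,2)(W), (0,1)(W) are all W)
(0,6): L (options (0,5)(W), (0,4)(W), (0,1)(W) are all W)
(1,1): L (options (0,1)(W), (1,0)(W) are all W)
(1,4): L (options (0,4)(W), (1,3)(W), (1,2)(W) are all W)
(1,7): L (options (0,7)(W), (1,6)(W), (1,5)(W), (1,2)(W) are all W)
(2,0): L (sole option (1,0)(W) is W)
(2,3): L (options (1,3)(W), (2,2)(W), (2,1)(W) are all W)
(2,6): L (options (1,6)(W), (2,5)(W), (2,4)(W), (2,1)(W) are all W)
(3,1): L (options (2,1)(W), (0,1)(W), (3,0)(W) are all W)
(3,4): L (options (2,4)(W), (0,4)(W), (3,3)(W), (3,2)(W) are all W)
(3,7): L (options (2,7)(W), (0,7)(W), (3,6)(W), (3,5)(W), (3,2)(W) are all W)
(4,0): L (options (3,0)(W), (1,0)(W) are all W)
(4,3): L (options (3,3)(W), (1,3)(W), (4,2)(W), (4,1)(W) are all W)
(4,6): L (options (3,6)(W), (1,6)(W), (4,5)(W), (4,4)(W), (4,1)(W) are all W)
(5,1): L (options (4,1)(W), (2,1)(W), (5,0)(W) are all W)
(5,4): L (options (4,4)(W), (2,4)(W), (5,3)(W), (5,2)(W) are all W)
(5,7): L (options (4,7)(W), (2,7)(W), (5,6)(W), (5,5)(W), (5,2)(W) are all W)
Every other cell has at least one move into one of the L cells above, so it is W.
(4,6): one of the L cells justified above, so L
(4,1): the move to (3,1) reaches an L cell, so W
(5,7): one of the L cells justified above, so L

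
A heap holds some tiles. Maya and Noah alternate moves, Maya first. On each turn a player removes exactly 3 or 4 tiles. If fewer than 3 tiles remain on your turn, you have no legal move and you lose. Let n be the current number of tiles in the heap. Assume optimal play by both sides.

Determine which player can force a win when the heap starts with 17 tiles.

Maya wins.

Build the W/L table. Terminal = L. A non-terminal position is W if it has a move to some L; otherwise it is L.
n=0: no move → L
n=1: no move → L
n=2: no move → L
n=3: reaches L-position 0 → W
n=4: reaches L-position 1 → W
n=5: reaches L-position 2 → W
n=6: reaches L-position 2 → W
n=7: only reaches 4(W), 3(W), all W → L
n=8: only reaches 5(W), 4(W), all W → L
n=9: only reaches 6(W), 5(W), all W → L
n=10: reaches L-position 7 → W
n=11: reaches L-position 8 → W
n=12: reaches L-position 9 → W
n=13: reaches L-position 9 → W
n=14: only reaches 11(W), 10(W), all W → L
n=15: only reaches 12(W), 11(W), all W → L
n=16: only reaches 13(W), 12(W), all W → L
n=17: reaches L-position 14 → W
The starting position 17 is W: Maya should remove 3, leaving 14, handing over an L position.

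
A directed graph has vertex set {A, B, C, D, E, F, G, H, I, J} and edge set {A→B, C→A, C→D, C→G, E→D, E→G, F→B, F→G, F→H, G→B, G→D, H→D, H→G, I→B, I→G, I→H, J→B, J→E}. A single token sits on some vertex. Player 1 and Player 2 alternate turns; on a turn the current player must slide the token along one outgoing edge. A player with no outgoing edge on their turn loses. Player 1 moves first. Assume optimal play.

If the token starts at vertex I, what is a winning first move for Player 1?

Move to B.

Work bottom-up. With no move the player to move loses. Otherwise the position is W if at least one move leads to an L position for the opponent, and L if every move leads to a W.
Every edge goes from a vertex to one that appears earlier in the order D, B, G, A, C, E, H, J, F, I, so processing vertices in that order labels each vertex after all of its successors.
D: no outgoing edge → L
B: no outgoing edge → L
G: →B(L), so W
A: →B(L), so W
C: →D(L), so W
E: →D(L), so W
H: →D(L), so W
J: →B(L), so W
F: →B(L), so W
I: →B(L), so W
From I, the L positions reachable in one move are: B.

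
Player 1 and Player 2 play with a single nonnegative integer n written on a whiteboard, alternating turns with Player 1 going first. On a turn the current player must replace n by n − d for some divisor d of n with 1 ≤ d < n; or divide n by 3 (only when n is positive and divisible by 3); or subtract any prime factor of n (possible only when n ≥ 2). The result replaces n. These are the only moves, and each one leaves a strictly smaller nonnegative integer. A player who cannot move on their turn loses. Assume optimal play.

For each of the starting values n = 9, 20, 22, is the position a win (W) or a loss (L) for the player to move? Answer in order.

9: L, 20: L, 22: W

Use the standard recursion: the mover loses at a terminal position; elsewhere, the mover wins exactly when some move hands the opponent an L position.
n=0: no move → L
n=1: no move → L
n=2: W (go to 0, an L position)
n=3: W (go to 0, an L position)
n=4: L (options 2(W), 3(W) are all W)
n=5: W (go to 0, an L position)
n=6: W (go to 4, an L position)
n=7: W (go to 0, an L position)
n=8: W (go to 4, an L position)
n=9: L (options 3(W), 6(W), 8(W) are all W)
n=10: W (go to 9, an L position)
n=11: W (go to 0, an L position)
n=12: W (go to 4, an L position)
n=13: W (go to 0, an L position)
n=14: L (options 7(W), 12(W), 13(W) are all W)
n=15: W (go to 14, an L position)
n=16: W (go to 14, an L position)
n=17: W (go to 0, an L position)
n=18: W (go to 9, an L position)
n=19: W (go to 0, an L position)
n=20: L (options 10(W), 15(W), 16(W), 18(W), 19(W) are all W)
n=21: W (go to 14, an L position)
n=22: W (go to 20, an L position)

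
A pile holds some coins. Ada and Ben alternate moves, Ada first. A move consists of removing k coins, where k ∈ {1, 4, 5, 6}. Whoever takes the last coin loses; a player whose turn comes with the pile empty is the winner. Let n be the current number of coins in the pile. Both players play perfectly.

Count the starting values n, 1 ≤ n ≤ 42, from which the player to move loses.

Classify positions by backward induction: terminal positions (no move available) are W. From any other position, the mover wins iff some move reaches an L.
n=0: no move; the opponent has just taken the last coin and therefore loses → W
n=1: only reaches 0(W), which is W → L
n=2: reaches L-position 1 → W
n=3: only reaches 2(W), which is W → L
n=4: reaches L-position 3 → W
n=5: reaches L-position 1 → W
n=6: reaches L-position 1 → W
n=7: reaches L-position 3 → W
n=8: reaches L-position 3 → W
n=9: reaches L-position 3 → W
n=10: only reaches 9(W), 6(W), 5(W), 4(W), all W → L
n=11: reaches L-position 10 → W
n=12: only reaches 11(W), 8(W), 7(W), 6(W), all W → L
n=13: reaches L-position 12 → W
n=14: reaches L-position 10 → W
n=15: reaches L-position 10 → W
n=16: reaches L-position 12 → W
n=17: reaches L-position 12 → W
n=18: reaches L-position 12 → W
n=19: only reaches 18(W), 15(W), 14(W), 13(W), all W → L
n=20: reaches L-position 19 → W
n=21: only reaches 20(W), 17(W), 16(W), 15(W), all W → L
n=22: reaches L-position 21 → W
n=23: reaches L-position 19 → W
n=24: reaches L-position 19 → W
n=25: reaches L-position 21 → W
n=26: reaches L-position 21 → W
n=27: reaches L-position 21 → W
n=28: only reaches 27(W), 24(W), 23(W), 22(W), all W → L
n=29: reaches L-position 28 → W
n=30: only reaches 29(W), 26(W), 25(W), 24(W), all W → L
n=31: reaches L-position 30 → W
n=32: reaches L-position 28 → W
n=33: reaches L-position 28 → W
n=34: reaches L-position 30 → W
n=35: reaches L-position 30 → W
n=36: reaches L-position 30 → W
n=37: only reaches 36(W), 33(W), 32(W), 31(W), all W → L
n=38: reaches L-position 37 → W
n=39: only reaches 38(W), 35(W), 34(W), 33(W), all W → L
n=40: reaches L-position 39 → W
n=41: reaches L-position 37 → W
n=42: reaches L-position 37 → W
L entries with 1 ≤ n ≤ 42 (the range starts at n=1): n = 1, 3, 10, 12, 19, 21, 28, 30, 37, 39; that makes 10.

10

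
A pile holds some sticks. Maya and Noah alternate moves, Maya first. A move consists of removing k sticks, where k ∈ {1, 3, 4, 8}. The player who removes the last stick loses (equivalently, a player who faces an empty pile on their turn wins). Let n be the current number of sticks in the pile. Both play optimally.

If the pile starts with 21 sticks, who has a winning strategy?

Maya wins.

Compute win/loss labels from the base case upward. A position with no move is W. Any other position is W if it can reach an L in one move, else L.
n=0: no move; the opponent has just taken the last stick and therefore loses → W
n=1: →0(W) only, which is W, so L
n=2: →1(L), so W
n=3: →2(W), 0(W) — all W, so L
n=4: →3(L), so W
n=5: →1(L), so W
n=6: →3(L), so W
n=7: →3(L), so W
n=8: →7(W), 5(W), 4(W), 0(W) — all W, so L
n=9: →8(L), so W
n=10: →9(W), 7(W), 6(W), 2(W) — all W, so L
n=11: →10(L), so W
n=12: →8(L), so W
n=13: →10(L), so W
n=14: →10(L), so W
n=15: →14(W), 12(W), 11(W), 7(W) — all W, so L
n=16: →15(L), so W
n=17: →16(W), 14(W), 13(W), 9(W) — all W, so L
n=18: →17(L), so W
n=19: →15(L), so W
n=20: →17(L), so W
n=21: →17(L), so W
From 21 Maya can remove 4, leaving 17, reaching an L position.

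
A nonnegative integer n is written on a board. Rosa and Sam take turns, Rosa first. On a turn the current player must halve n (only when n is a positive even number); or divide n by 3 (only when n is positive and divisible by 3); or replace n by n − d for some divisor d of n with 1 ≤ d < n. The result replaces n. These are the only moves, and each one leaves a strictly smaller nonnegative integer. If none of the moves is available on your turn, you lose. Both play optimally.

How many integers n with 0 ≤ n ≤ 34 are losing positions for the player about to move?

14

Label each position W (a win for the player to move) or L (a loss). A position with no legal move is L; any other position is W exactly when some move reaches an L, and L when every move reaches a W.
n=0: no move → L
n=1: no move → L
n=2: →1(L), so W
n=3: →1(L), so W
n=4: →2(W), 3(W) — all W, so L
n=5: →4(L), so W
n=6: →4(L), so W
n=7: →6(W) only, which is W, so L
n=8: →4(L), so W
n=9: →3(W), 6(W), 8(W) — all W, so L
n=10: →9(L), so W
n=11: →10(W) only, which is W, so L
n=12: →4(L), so W
n=13: →12(W) only, which is W, so L
n=14: →7(L), so W
n=15: →5(W), 10(W), 12(W), 14(W) — all W, so L
n=16: →15(L), so W
n=17: →16(W) only, which is W, so L
n=18: →9(L), so W
n=19: →18(W) only, which is W, so L
n=20: →15(L), so W
n=21: →7(L), so W
n=22: →11(L), so W
n=23: →22(W) only, which is W, so L
n=24: →23(L), so W
n=25: →20(W), 24(W) — all W, so L
n=26: →13(L), so W
n=27: →9(L), so W
n=28: →14(W), 21(W), 24(W), 26(W), 27(W) — all W, so L
n=29: →28(L), so W
n=30: →15(L), so W
n=31: →30(W) only, which is W, so L
n=32: →28(L), so W
n=33: →11(L), so W
n=34: →17(L), so W
L entries with 0 ≤ n ≤ 34: n = 0, 1, 4, 7, 9, 11, 13, 15, 17, 19, 23, 25, 28, 31; that makes 14.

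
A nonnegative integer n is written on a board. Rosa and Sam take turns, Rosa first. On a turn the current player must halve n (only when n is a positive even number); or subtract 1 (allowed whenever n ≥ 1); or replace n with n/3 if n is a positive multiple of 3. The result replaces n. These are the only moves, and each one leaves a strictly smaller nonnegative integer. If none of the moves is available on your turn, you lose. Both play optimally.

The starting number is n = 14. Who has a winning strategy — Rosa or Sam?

Rosa wins.

Classify positions by backward induction: terminal positions (no move available) are L. From any other position, the mover wins iff some move reaches an L.
n=0: no move → L
n=1: reaches L-position 0 → W
n=2: only reaches 1(W), which is W → L
n=3: reaches L-position 2 → W
n=4: reaches L-position 2 → W
n=5: only reaches 4(W), which is W → L
n=6: reaches L-position 2 → W
n=7: only reaches 6(W), which is W → L
n=8: reaches L-position 7 → W
n=9: only reaches 3(W), 8(W), all W → L
n=10: reaches L-position 5 → W
n=11: only reaches 10(W), which is W → L
n=12: reaches L-position 11 → W
n=13: only reaches 12(W), which is W → L
n=14: reaches L-position 7 → W
The starting position 14 is W: Rosa should move to 7, handing over an L position.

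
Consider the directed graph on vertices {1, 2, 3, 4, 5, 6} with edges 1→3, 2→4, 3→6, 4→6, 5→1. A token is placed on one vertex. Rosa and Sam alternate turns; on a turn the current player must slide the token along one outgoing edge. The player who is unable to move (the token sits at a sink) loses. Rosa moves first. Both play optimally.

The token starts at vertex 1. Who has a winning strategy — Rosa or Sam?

Sam wins.

Compute win/loss labels from the base case upward. A position with no move is L. Any other position is W if it can reach an L in one move, else L.
Every edge goes from a vertex to one that appears earlier in the order 6, 3, 1, 4, 2, 5, so processing vertices in that order labels each vertex after all of its successors.
6: no outgoing edge → L
3: →6(L), so W
1: →3(W) only, which is W, so L
4: →6(L), so W
2: →4(W) only, which is W, so L
5: →1(L), so W
Every move from 1 reaches a W position, so the mover loses.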